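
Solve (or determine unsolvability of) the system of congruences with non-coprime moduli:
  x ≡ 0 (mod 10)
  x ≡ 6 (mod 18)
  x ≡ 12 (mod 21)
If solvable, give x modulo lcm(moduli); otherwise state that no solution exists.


Moduli 10, 18, 21 are not pairwise coprime, so CRT works modulo lcm(m_i) when all pairwise compatibility conditions hold.
Pairwise compatibility: gcd(m_i, m_j) must divide a_i - a_j for every pair.
Merge one congruence at a time:
  Start: x ≡ 0 (mod 10).
  Combine with x ≡ 6 (mod 18): gcd(10, 18) = 2; 6 - 0 = 6, which IS divisible by 2, so compatible.
    Write x = 0 + 10·t and substitute into x ≡ 6 (mod 18): 10·t ≡ 6 − 0 = 6 (mod 18).
    Divide the congruence (and modulus) by g = 2: 5·t ≡ 3 (mod 9).
    The inverse of 5 mod 9 is 2 (since 5·2 = 10 = 1·9 + 1), so t ≡ 2·3 = 6 ≡ 6 (mod 9).
    Then x = 0 + 10·6 = 60, valid modulo lcm(10, 18) = 90: x ≡ 60 (mod 90).
  Combine with x ≡ 12 (mod 21): gcd(90, 21) = 3; 12 - 60 = -48, which IS divisible by 3, so compatible.
    Write x = 60 + 90·t and substitute into x ≡ 12 (mod 21): 90·t ≡ 12 − 60 = -48 (mod 21).
    Divide the congruence (and modulus) by g = 3: 30·t ≡ -16 (mod 7).
    Reduce coefficients mod 7: 2·t ≡ 5 (mod 7).
    The inverse of 2 mod 7 is 4 (since 2·4 = 8 = 1·7 + 1), so t ≡ 4·5 = 20 ≡ 6 (mod 7).
    Then x = 60 + 90·6 = 600, valid modulo lcm(90, 21) = 630: x ≡ 600 (mod 630).
Verify: 600 mod 10 = 0, 600 mod 18 = 6, 600 mod 21 = 12.

x ≡ 600 (mod 630).


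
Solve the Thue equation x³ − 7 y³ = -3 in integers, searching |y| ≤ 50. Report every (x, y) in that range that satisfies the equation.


The equation is x³ - 7y³ = -3. For fixed y, x³ = 7·y³ − 3, so a solution requires the RHS to be a perfect cube.
Strategy: iterate y from -50 to 50, compute RHS = 7·y³ − 3, and check whether it is a (positive or negative) perfect cube.
Check small values of y:
  y = 0: RHS = -3 is not a perfect cube.
  y = 1: RHS = 4 is not a perfect cube.
  y = -1: RHS = -10 is not a perfect cube.
  y = 2: RHS = 53 is not a perfect cube.
  y = -2: RHS = -59 is not a perfect cube.
  y = 3: RHS = 186 is not a perfect cube.
  y = -3: RHS = -192 is not a perfect cube.
Continuing the search up to |y| = 50 finds no solutions either.
No (x, y) in the scanned range satisfies the equation.

No integer solutions with |y| ≤ 50.


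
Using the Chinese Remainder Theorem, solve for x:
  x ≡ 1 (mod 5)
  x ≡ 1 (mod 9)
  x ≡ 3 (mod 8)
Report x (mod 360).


Moduli 5, 9, 8 are pairwise coprime; by CRT there is a unique solution modulo M = 5 · 9 · 8 = 360.
Solve pairwise, accumulating the modulus:
  Start with x ≡ 1 (mod 5).
  Combine with x ≡ 1 (mod 9): since gcd(5, 9) = 1, we get a unique residue mod 45.
    Write x = 1 + 5·t and substitute into x ≡ 1 (mod 9): 5·t ≡ 1 − 1 = 0 (mod 9).
    The inverse of 5 mod 9 is 2 (since 5·2 = 10 = 1·9 + 1), so t ≡ 2·0 = 0 ≡ 0 (mod 9).
    Then x = 1 + 5·0 = 1, valid modulo lcm(5, 9) = 45: x ≡ 1 (mod 45).
  Combine with x ≡ 3 (mod 8): since gcd(45, 8) = 1, we get a unique residue mod 360.
    Write x = 1 + 45·t and substitute into x ≡ 3 (mod 8): 45·t ≡ 3 − 1 = 2 (mod 8).
    Reduce coefficients mod 8: 5·t ≡ 2 (mod 8).
    The inverse of 5 mod 8 is 5 (since 5·5 = 25 = 3·8 + 1), so t ≡ 5·2 = 10 ≡ 2 (mod 8).
    Then x = 1 + 45·2 = 91, valid modulo lcm(45, 8) = 360: x ≡ 91 (mod 360).
Verify: 91 mod 5 = 1 ✓, 91 mod 9 = 1 ✓, 91 mod 8 = 3 ✓.

x ≡ 91 (mod 360).


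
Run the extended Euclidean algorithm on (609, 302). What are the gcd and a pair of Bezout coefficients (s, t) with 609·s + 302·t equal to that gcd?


Euclidean algorithm on (609, 302) — divide until remainder is 0:
  609 = 2 · 302 + 5
  302 = 60 · 5 + 2
  5 = 2 · 2 + 1
  2 = 2 · 1 + 0
gcd(609, 302) = 1.
Track Bezout coefficients alongside the remainders: start with r₀ = 609 = a·1 + b·0 (s = 1, t = 0) and r₁ = 302 = a·0 + b·1 (s = 0, t = 1); each new remainder r_{k+1} = r_{k-1} − q_k·r_k inherits s_{k+1} = s_{k-1} − q_k·s_k, t_{k+1} = t_{k-1} − q_k·t_k, so r_k = a·s_k + b·t_k at every step:
  q = 2: r = 5, s = 1 − 2·0 = 1, t = 0 − 2·1 = -2  (check: 609·1 + 302·(-2) = 5)
  q = 60: r = 2, s = 0 − 60·1 = -60, t = 1 − 60·(-2) = 121  (check: 609·(-60) + 302·121 = 2)
  q = 2: r = 1, s = 1 − 2·(-60) = 121, t = -2 − 2·121 = -244  (check: 609·121 + 302·(-244) = 1)
The row with r = 1 (the gcd) gives the Bezout coefficients s = 121, t = -244.
Result: 609 · (121) + 302 · (-244) = 1.

gcd(609, 302) = 1; s = 121, t = -244 (check: 609·121 + 302·(-244) = 1).


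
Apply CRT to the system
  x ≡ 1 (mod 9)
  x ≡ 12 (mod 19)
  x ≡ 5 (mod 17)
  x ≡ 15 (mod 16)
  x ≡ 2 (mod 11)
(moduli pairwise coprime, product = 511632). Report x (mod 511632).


Product of moduli M = 9 · 19 · 17 · 16 · 11 = 511632.
Merge one congruence at a time:
  Start: x ≡ 1 (mod 9).
  Combine with x ≡ 12 (mod 19); new modulus lcm = 171.
    Write x = 1 + 9·t and substitute into x ≡ 12 (mod 19): 9·t ≡ 12 − 1 = 11 (mod 19).
    The inverse of 9 mod 19 is 17 (since 9·17 = 153 = 8·19 + 1), so t ≡ 17·11 = 187 ≡ 16 (mod 19).
    Then x = 1 + 9·16 = 145, valid modulo lcm(9, 19) = 171: x ≡ 145 (mod 171).
  Combine with x ≡ 5 (mod 17); new modulus lcm = 2907.
    Write x = 145 + 171·t and substitute into x ≡ 5 (mod 17): 171·t ≡ 5 − 145 = -140 (mod 17).
    Reduce coefficients mod 17: 1·t ≡ 13 (mod 17).
    So t ≡ 13 (mod 17).
    Then x = 145 + 171·13 = 2368, valid modulo lcm(171, 17) = 2907: x ≡ 2368 (mod 2907).
  Combine with x ≡ 15 (mod 16); new modulus lcm = 46512.
    Write x = 2368 + 2907·t and substitute into x ≡ 15 (mod 16): 2907·t ≡ 15 − 2368 = -2353 (mod 16).
    Reduce coefficients mod 16: 11·t ≡ 15 (mod 16).
    The inverse of 11 mod 16 is 3 (since 11·3 = 33 = 2·16 + 1), so t ≡ 3·15 = 45 ≡ 13 (mod 16).
    Then x = 2368 + 2907·13 = 40159, valid modulo lcm(2907, 16) = 46512: x ≡ 40159 (mod 46512).
  Combine with x ≡ 2 (mod 11); new modulus lcm = 511632.
    Write x = 40159 + 46512·t and substitute into x ≡ 2 (mod 11): 46512·t ≡ 2 − 40159 = -40157 (mod 11).
    Reduce coefficients mod 11: 4·t ≡ 4 (mod 11).
    The inverse of 4 mod 11 is 3 (since 4·3 = 12 = 1·11 + 1), so t ≡ 3·4 = 12 ≡ 1 (mod 11).
    Then x = 40159 + 46512·1 = 86671, valid modulo lcm(46512, 11) = 511632: x ≡ 86671 (mod 511632).
Verify against each original: 86671 mod 9 = 1, 86671 mod 19 = 12, 86671 mod 17 = 5, 86671 mod 16 = 15, 86671 mod 11 = 2.

x ≡ 86671 (mod 511632).


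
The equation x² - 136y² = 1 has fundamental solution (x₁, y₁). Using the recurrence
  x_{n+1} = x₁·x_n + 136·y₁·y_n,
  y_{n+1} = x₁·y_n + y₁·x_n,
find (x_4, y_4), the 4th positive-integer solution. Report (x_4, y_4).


Step 1: Find the fundamental solution (x₁, y₁) of x² - 136y² = 1.
  Expand √136 as a continued fraction. a₀ = ⌊√136⌋ = 11; iterate m_{k+1} = d_k·a_k − m_k, d_{k+1} = (136 − m_{k+1}²)/d_k, a_{k+1} = ⌊(a₀ + m_{k+1})/d_{k+1}⌋ (starting m₀ = 0, d₀ = 1), with convergents p_k = a_k·p_{k-1} + p_{k-2}, q_k = a_k·q_{k-1} + q_{k-2} (p₋₁ = 1, q₋₁ = 0):
  k = 0: a₀ = 11; p₀/q₀ = 11/1; p₀² − 136·q₀² = 121 − 136 = -15.
  k = 1: m = 11, d = 15, a = ⌊(11 + 11)/15⌋ = 1; p/q = (1·11 + 1)/(1·1 + 0) = 12/1; p² − 136·q² = 144 − 136 = 8.
  k = 2: m = 4, d = 8, a = ⌊(11 + 4)/8⌋ = 1; p/q = (1·12 + 11)/(1·1 + 1) = 23/2; p² − 136·q² = 529 − 544 = -15.
  k = 3: m = 4, d = 15, a = ⌊(11 + 4)/15⌋ = 1; p/q = (1·23 + 12)/(1·2 + 1) = 35/3; p² − 136·q² = 1225 − 1224 = 1.
  The first convergent with p² − 136·q² = 1 gives the fundamental solution (x₁, y₁) = (35, 3).
Step 2: Apply the recurrence (x_{n+1}, y_{n+1}) = (x₁x_n + 136y₁y_n, x₁y_n + y₁x_n) repeatedly.
  From (x_1, y_1) = (35, 3): x_2 = 35·35 + 136·3·3 = 2449; y_2 = 35·3 + 3·35 = 210.
  From (x_2, y_2) = (2449, 210): x_3 = 35·2449 + 136·3·210 = 171395; y_3 = 35·210 + 3·2449 = 14697.
  From (x_3, y_3) = (171395, 14697): x_4 = 35·171395 + 136·3·14697 = 11995201; y_4 = 35·14697 + 3·171395 = 1028580.
Step 3: Verify x_4² - 136·y_4² = 143884847030401 - 143884847030400 = 1 (should be 1). ✓

(x_1, y_1) = (35, 3); (x_4, y_4) = (11995201, 1028580).


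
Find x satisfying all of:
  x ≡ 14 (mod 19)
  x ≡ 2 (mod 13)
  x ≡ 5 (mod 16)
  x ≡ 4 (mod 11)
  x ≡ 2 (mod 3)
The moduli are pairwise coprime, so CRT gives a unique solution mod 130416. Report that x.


Product of moduli M = 19 · 13 · 16 · 11 · 3 = 130416.
Merge one congruence at a time:
  Start: x ≡ 14 (mod 19).
  Combine with x ≡ 2 (mod 13); new modulus lcm = 247.
    Write x = 14 + 19·t and substitute into x ≡ 2 (mod 13): 19·t ≡ 2 − 14 = -12 (mod 13).
    Reduce coefficients mod 13: 6·t ≡ 1 (mod 13).
    The inverse of 6 mod 13 is 11 (since 6·11 = 66 = 5·13 + 1), so t ≡ 11·1 = 11 ≡ 11 (mod 13).
    Then x = 14 + 19·11 = 223, valid modulo lcm(19, 13) = 247: x ≡ 223 (mod 247).
  Combine with x ≡ 5 (mod 16); new modulus lcm = 3952.
    Write x = 223 + 247·t and substitute into x ≡ 5 (mod 16): 247·t ≡ 5 − 223 = -218 (mod 16).
    Reduce coefficients mod 16: 7·t ≡ 6 (mod 16).
    The inverse of 7 mod 16 is 7 (since 7·7 = 49 = 3·16 + 1), so t ≡ 7·6 = 42 ≡ 10 (mod 16).
    Then x = 223 + 247·10 = 2693, valid modulo lcm(247, 16) = 3952: x ≡ 2693 (mod 3952).
  Combine with x ≡ 4 (mod 11); new modulus lcm = 43472.
    Write x = 2693 + 3952·t and substitute into x ≡ 4 (mod 11): 3952·t ≡ 4 − 2693 = -2689 (mod 11).
    Reduce coefficients mod 11: 3·t ≡ 6 (mod 11).
    The inverse of 3 mod 11 is 4 (since 3·4 = 12 = 1·11 + 1), so t ≡ 4·6 = 24 ≡ 2 (mod 11).
    Then x = 2693 + 3952·2 = 10597, valid modulo lcm(3952, 11) = 43472: x ≡ 10597 (mod 43472).
  Combine with x ≡ 2 (mod 3); new modulus lcm = 130416.
    Write x = 10597 + 43472·t and substitute into x ≡ 2 (mod 3): 43472·t ≡ 2 − 10597 = -10595 (mod 3).
    Reduce coefficients mod 3: 2·t ≡ 1 (mod 3).
    The inverse of 2 mod 3 is 2 (since 2·2 = 4 = 1·3 + 1), so t ≡ 2·1 = 2 ≡ 2 (mod 3).
    Then x = 10597 + 43472·2 = 97541, valid modulo lcm(43472, 3) = 130416: x ≡ 97541 (mod 130416).
Verify against each original: 97541 mod 19 = 14, 97541 mod 13 = 2, 97541 mod 16 = 5, 97541 mod 11 = 4, 97541 mod 3 = 2.

x ≡ 97541 (mod 130416).


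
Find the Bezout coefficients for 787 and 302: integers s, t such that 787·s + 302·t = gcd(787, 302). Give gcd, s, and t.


Euclidean algorithm on (787, 302) — divide until remainder is 0:
  787 = 2 · 302 + 183
  302 = 1 · 183 + 119
  183 = 1 · 119 + 64
  119 = 1 · 64 + 55
  64 = 1 · 55 + 9
  55 = 6 · 9 + 1
  9 = 9 · 1 + 0
gcd(787, 302) = 1.
Track Bezout coefficients alongside the remainders: start with r₀ = 787 = a·1 + b·0 (s = 1, t = 0) and r₁ = 302 = a·0 + b·1 (s = 0, t = 1); each new remainder r_{k+1} = r_{k-1} − q_k·r_k inherits s_{k+1} = s_{k-1} − q_k·s_k, t_{k+1} = t_{k-1} − q_k·t_k, so r_k = a·s_k + b·t_k at every step:
  q = 2: r = 183, s = 1 − 2·0 = 1, t = 0 − 2·1 = -2  (check: 787·1 + 302·(-2) = 183)
  q = 1: r = 119, s = 0 − 1·1 = -1, t = 1 − 1·(-2) = 3  (check: 787·(-1) + 302·3 = 119)
  q = 1: r = 64, s = 1 − 1·(-1) = 2, t = -2 − 1·3 = -5  (check: 787·2 + 302·(-5) = 64)
  q = 1: r = 55, s = -1 − 1·2 = -3, t = 3 − 1·(-5) = 8  (check: 787·(-3) + 302·8 = 55)
  q = 1: r = 9, s = 2 − 1·(-3) = 5, t = -5 − 1·8 = -13  (check: 787·5 + 302·(-13) = 9)
  q = 6: r = 1, s = -3 − 6·5 = -33, t = 8 − 6·(-13) = 86  (check: 787·(-33) + 302·86 = 1)
The row with r = 1 (the gcd) gives the Bezout coefficients s = -33, t = 86.
Result: 787 · (-33) + 302 · (86) = 1.

gcd(787, 302) = 1; s = -33, t = 86 (check: 787·(-33) + 302·86 = 1).


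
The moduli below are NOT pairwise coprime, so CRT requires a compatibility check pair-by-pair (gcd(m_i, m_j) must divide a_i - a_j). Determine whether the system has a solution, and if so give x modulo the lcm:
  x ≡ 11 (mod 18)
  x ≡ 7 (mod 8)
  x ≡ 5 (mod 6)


Moduli 18, 8, 6 are not pairwise coprime, so CRT works modulo lcm(m_i) when all pairwise compatibility conditions hold.
Pairwise compatibility: gcd(m_i, m_j) must divide a_i - a_j for every pair.
Merge one congruence at a time:
  Start: x ≡ 11 (mod 18).
  Combine with x ≡ 7 (mod 8): gcd(18, 8) = 2; 7 - 11 = -4, which IS divisible by 2, so compatible.
    Write x = 11 + 18·t and substitute into x ≡ 7 (mod 8): 18·t ≡ 7 − 11 = -4 (mod 8).
    Divide the congruence (and modulus) by g = 2: 9·t ≡ -2 (mod 4).
    Reduce coefficients mod 4: 1·t ≡ 2 (mod 4).
    So t ≡ 2 (mod 4).
    Then x = 11 + 18·2 = 47, valid modulo lcm(18, 8) = 72: x ≡ 47 (mod 72).
  Combine with x ≡ 5 (mod 6): gcd(72, 6) = 6; 5 - 47 = -42, which IS divisible by 6, so compatible.
    Write x = 47 + 72·t and substitute into x ≡ 5 (mod 6): 72·t ≡ 5 − 47 = -42 (mod 6).
    Divide the congruence (and modulus) by g = 6: 12·t ≡ -7 (mod 1).
    Modulo 1 every t works; take t = 0.
    Then x = 47 + 72·0 = 47, valid modulo lcm(72, 6) = 72: x ≡ 47 (mod 72).
Verify: 47 mod 18 = 11, 47 mod 8 = 7, 47 mod 6 = 5.

x ≡ 47 (mod 72).


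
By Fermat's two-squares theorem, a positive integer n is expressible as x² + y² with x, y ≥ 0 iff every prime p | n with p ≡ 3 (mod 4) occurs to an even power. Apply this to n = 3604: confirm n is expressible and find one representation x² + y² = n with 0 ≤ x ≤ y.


Step 1: Factor n = 3604 = 2^2 · 17 · 53.
Step 2: Check the mod-4 condition on each prime factor: 2 = 2 (special); 17 ≡ 1 (mod 4), exponent 1; 53 ≡ 1 (mod 4), exponent 1.
All primes ≡ 3 (mod 4) appear to even exponent (or don't appear), so by the two-squares theorem n IS expressible as a sum of two squares.
Step 3: Build a representation. Group n = k² · m with k = 2 and m = 17 · 53 = 901 (a product of primes ≡ 1 (mod 4)); a representation of m scales to one of n via (k·x)² + (k·y)² = k²(x² + y²). Each prime p ≡ 1 (mod 4) is itself a sum of two squares; find a² by testing p − a² for a perfect square:
  17: 17 − 1² = 16 = 4² ⇒ 17 = 1² + 4².
  53: 53 − 1² = 52, 53 − 2² = 49 = 7² ⇒ 53 = 2² + 7².
  Combine using the Brahmagupta–Fibonacci identity (a² + b²)(c² + d²) = (ac − bd)² + (ad + bc)² = (ac + bd)² + (ad − bc)²:
  17 · 53 = 901: from (1² + 4²)(2² + 7²), take (1·2 − 4·7, 1·7 + 4·2) = (2 − 28, 7 + 8) = (-26, 15); dropping signs (only squares matter) gives (26, 15); check 26² + 15² = 676 + 225 = 901 ✓.
  Scale by k = 2: (2·26, 2·15) = (52, 30).
Step 4: Order so x ≤ y and verify: 30² + 52² = 900 + 2704 = 3604 = n. ✓

n = 3604 = 30² + 52² (one valid representation with x ≤ y).


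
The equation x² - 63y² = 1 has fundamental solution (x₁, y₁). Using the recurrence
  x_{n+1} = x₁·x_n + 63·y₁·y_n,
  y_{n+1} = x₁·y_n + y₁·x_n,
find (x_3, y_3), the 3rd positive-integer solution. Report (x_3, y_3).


Step 1: Find the fundamental solution (x₁, y₁) of x² - 63y² = 1.
  Expand √63 as a continued fraction. a₀ = ⌊√63⌋ = 7; iterate m_{k+1} = d_k·a_k − m_k, d_{k+1} = (63 − m_{k+1}²)/d_k, a_{k+1} = ⌊(a₀ + m_{k+1})/d_{k+1}⌋ (starting m₀ = 0, d₀ = 1), with convergents p_k = a_k·p_{k-1} + p_{k-2}, q_k = a_k·q_{k-1} + q_{k-2} (p₋₁ = 1, q₋₁ = 0):
  k = 0: a₀ = 7; p₀/q₀ = 7/1; p₀² − 63·q₀² = 49 − 63 = -14.
  k = 1: m = 7, d = 14, a = ⌊(7 + 7)/14⌋ = 1; p/q = (1·7 + 1)/(1·1 + 0) = 8/1; p² − 63·q² = 64 − 63 = 1.
  The first convergent with p² − 63·q² = 1 gives the fundamental solution (x₁, y₁) = (8, 1).
Step 2: Apply the recurrence (x_{n+1}, y_{n+1}) = (x₁x_n + 63y₁y_n, x₁y_n + y₁x_n) repeatedly.
  From (x_1, y_1) = (8, 1): x_2 = 8·8 + 63·1·1 = 127; y_2 = 8·1 + 1·8 = 16.
  From (x_2, y_2) = (127, 16): x_3 = 8·127 + 63·1·16 = 2024; y_3 = 8·16 + 1·127 = 255.
Step 3: Verify x_3² - 63·y_3² = 4096576 - 4096575 = 1 (should be 1). ✓

(x_1, y_1) = (8, 1); (x_3, y_3) = (2024, 255).


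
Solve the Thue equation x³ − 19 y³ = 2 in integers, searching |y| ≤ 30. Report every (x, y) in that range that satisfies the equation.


The equation is x³ - 19y³ = 2. For fixed y, x³ = 19·y³ + 2, so a solution requires the RHS to be a perfect cube.
Strategy: iterate y from -30 to 30, compute RHS = 19·y³ + 2, and check whether it is a (positive or negative) perfect cube.
Check small values of y:
  y = 0: RHS = 2 is not a perfect cube.
  y = 1: RHS = 21 is not a perfect cube.
  y = -1: RHS = -17 is not a perfect cube.
  y = 2: RHS = 154 is not a perfect cube.
  y = -2: RHS = -150 is not a perfect cube.
  y = 3: RHS = 515 is not a perfect cube.
  y = -3: RHS = -511 is not a perfect cube.
Continuing the search up to |y| = 30 finds no solutions either.
No (x, y) in the scanned range satisfies the equation.

No integer solutions with |y| ≤ 30.


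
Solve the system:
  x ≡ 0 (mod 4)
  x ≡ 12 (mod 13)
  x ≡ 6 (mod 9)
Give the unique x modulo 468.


Moduli 4, 13, 9 are pairwise coprime; by CRT there is a unique solution modulo M = 4 · 13 · 9 = 468.
Solve pairwise, accumulating the modulus:
  Start with x ≡ 0 (mod 4).
  Combine with x ≡ 12 (mod 13): since gcd(4, 13) = 1, we get a unique residue mod 52.
    Write x = 0 + 4·t and substitute into x ≡ 12 (mod 13): 4·t ≡ 12 − 0 = 12 (mod 13).
    The inverse of 4 mod 13 is 10 (since 4·10 = 40 = 3·13 + 1), so t ≡ 10·12 = 120 ≡ 3 (mod 13).
    Then x = 0 + 4·3 = 12, valid modulo lcm(4, 13) = 52: x ≡ 12 (mod 52).
  Combine with x ≡ 6 (mod 9): since gcd(52, 9) = 1, we get a unique residue mod 468.
    Write x = 12 + 52·t and substitute into x ≡ 6 (mod 9): 52·t ≡ 6 − 12 = -6 (mod 9).
    Reduce coefficients mod 9: 7·t ≡ 3 (mod 9).
    The inverse of 7 mod 9 is 4 (since 7·4 = 28 = 3·9 + 1), so t ≡ 4·3 = 12 ≡ 3 (mod 9).
    Then x = 12 + 52·3 = 168, valid modulo lcm(52, 9) = 468: x ≡ 168 (mod 468).
Verify: 168 mod 4 = 0 ✓, 168 mod 13 = 12 ✓, 168 mod 9 = 6 ✓.

x ≡ 168 (mod 468).


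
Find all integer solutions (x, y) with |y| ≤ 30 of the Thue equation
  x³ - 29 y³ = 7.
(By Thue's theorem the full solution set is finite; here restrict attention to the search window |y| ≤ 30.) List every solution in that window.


The equation is x³ - 29y³ = 7. For fixed y, x³ = 29·y³ + 7, so a solution requires the RHS to be a perfect cube.
Strategy: iterate y from -30 to 30, compute RHS = 29·y³ + 7, and check whether it is a (positive or negative) perfect cube.
Check small values of y:
  y = 0: RHS = 7 is not a perfect cube.
  y = 1: RHS = 36 is not a perfect cube.
  y = -1: RHS = -22 is not a perfect cube.
  y = 2: RHS = 239 is not a perfect cube.
  y = -2: RHS = -225 is not a perfect cube.
  y = 3: RHS = 790 is not a perfect cube.
  y = -3: RHS = -776 is not a perfect cube.
Continuing the search up to |y| = 30 finds no solutions either.
No (x, y) in the scanned range satisfies the equation.

No integer solutions with |y| ≤ 30.


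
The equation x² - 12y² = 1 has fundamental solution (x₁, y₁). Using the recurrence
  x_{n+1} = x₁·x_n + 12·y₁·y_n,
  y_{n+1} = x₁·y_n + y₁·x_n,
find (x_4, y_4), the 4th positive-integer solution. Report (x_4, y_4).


Step 1: Find the fundamental solution (x₁, y₁) of x² - 12y² = 1.
  Expand √12 as a continued fraction. a₀ = ⌊√12⌋ = 3; iterate m_{k+1} = d_k·a_k − m_k, d_{k+1} = (12 − m_{k+1}²)/d_k, a_{k+1} = ⌊(a₀ + m_{k+1})/d_{k+1}⌋ (starting m₀ = 0, d₀ = 1), with convergents p_k = a_k·p_{k-1} + p_{k-2}, q_k = a_k·q_{k-1} + q_{k-2} (p₋₁ = 1, q₋₁ = 0):
  k = 0: a₀ = 3; p₀/q₀ = 3/1; p₀² − 12·q₀² = 9 − 12 = -3.
  k = 1: m = 3, d = 3, a = ⌊(3 + 3)/3⌋ = 2; p/q = (2·3 + 1)/(2·1 + 0) = 7/2; p² − 12·q² = 49 − 48 = 1.
  The first convergent with p² − 12·q² = 1 gives the fundamental solution (x₁, y₁) = (7, 2).
Step 2: Apply the recurrence (x_{n+1}, y_{n+1}) = (x₁x_n + 12y₁y_n, x₁y_n + y₁x_n) repeatedly.
  From (x_1, y_1) = (7, 2): x_2 = 7·7 + 12·2·2 = 97; y_2 = 7·2 + 2·7 = 28.
  From (x_2, y_2) = (97, 28): x_3 = 7·97 + 12·2·28 = 1351; y_3 = 7·28 + 2·97 = 390.
  From (x_3, y_3) = (1351, 390): x_4 = 7·1351 + 12·2·390 = 18817; y_4 = 7·390 + 2·1351 = 5432.
Step 3: Verify x_4² - 12·y_4² = 354079489 - 354079488 = 1 (should be 1). ✓

(x_1, y_1) = (7, 2); (x_4, y_4) = (18817, 5432).


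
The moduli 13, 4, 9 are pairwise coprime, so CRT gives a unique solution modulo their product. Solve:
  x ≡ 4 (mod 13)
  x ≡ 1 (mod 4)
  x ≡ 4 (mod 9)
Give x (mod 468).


Moduli 13, 4, 9 are pairwise coprime; by CRT there is a unique solution modulo M = 13 · 4 · 9 = 468.
Solve pairwise, accumulating the modulus:
  Start with x ≡ 4 (mod 13).
  Combine with x ≡ 1 (mod 4): since gcd(13, 4) = 1, we get a unique residue mod 52.
    Write x = 4 + 13·t and substitute into x ≡ 1 (mod 4): 13·t ≡ 1 − 4 = -3 (mod 4).
    Reduce coefficients mod 4: 1·t ≡ 1 (mod 4).
    So t ≡ 1 (mod 4).
    Then x = 4 + 13·1 = 17, valid modulo lcm(13, 4) = 52: x ≡ 17 (mod 52).
  Combine with x ≡ 4 (mod 9): since gcd(52, 9) = 1, we get a unique residue mod 468.
    Write x = 17 + 52·t and substitute into x ≡ 4 (mod 9): 52·t ≡ 4 − 17 = -13 (mod 9).
    Reduce coefficients mod 9: 7·t ≡ 5 (mod 9).
    The inverse of 7 mod 9 is 4 (since 7·4 = 28 = 3·9 + 1), so t ≡ 4·5 = 20 ≡ 2 (mod 9).
    Then x = 17 + 52·2 = 121, valid modulo lcm(52, 9) = 468: x ≡ 121 (mod 468).
Verify: 121 mod 13 = 4 ✓, 121 mod 4 = 1 ✓, 121 mod 9 = 4 ✓.

x ≡ 121 (mod 468).


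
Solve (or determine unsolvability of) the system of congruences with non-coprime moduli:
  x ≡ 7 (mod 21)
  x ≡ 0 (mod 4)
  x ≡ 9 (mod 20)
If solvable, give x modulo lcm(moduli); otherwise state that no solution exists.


Moduli 21, 4, 20 are not pairwise coprime, so CRT works modulo lcm(m_i) when all pairwise compatibility conditions hold.
Pairwise compatibility: gcd(m_i, m_j) must divide a_i - a_j for every pair.
Merge one congruence at a time:
  Start: x ≡ 7 (mod 21).
  Combine with x ≡ 0 (mod 4): gcd(21, 4) = 1; 0 - 7 = -7, which IS divisible by 1, so compatible.
    Write x = 7 + 21·t and substitute into x ≡ 0 (mod 4): 21·t ≡ 0 − 7 = -7 (mod 4).
    Reduce coefficients mod 4: 1·t ≡ 1 (mod 4).
    So t ≡ 1 (mod 4).
    Then x = 7 + 21·1 = 28, valid modulo lcm(21, 4) = 84: x ≡ 28 (mod 84).
  Combine with x ≡ 9 (mod 20): gcd(84, 20) = 4, and 9 - 28 = -19 is NOT divisible by 4.
    ⇒ system is inconsistent (no integer solution).

No solution (the system is inconsistent).


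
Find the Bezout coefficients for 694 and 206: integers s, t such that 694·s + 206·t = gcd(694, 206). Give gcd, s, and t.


Euclidean algorithm on (694, 206) — divide until remainder is 0:
  694 = 3 · 206 + 76
  206 = 2 · 76 + 54
  76 = 1 · 54 + 22
  54 = 2 · 22 + 10
  22 = 2 · 10 + 2
  10 = 5 · 2 + 0
gcd(694, 206) = 2.
Track Bezout coefficients alongside the remainders: start with r₀ = 694 = a·1 + b·0 (s = 1, t = 0) and r₁ = 206 = a·0 + b·1 (s = 0, t = 1); each new remainder r_{k+1} = r_{k-1} − q_k·r_k inherits s_{k+1} = s_{k-1} − q_k·s_k, t_{k+1} = t_{k-1} − q_k·t_k, so r_k = a·s_k + b·t_k at every step:
  q = 3: r = 76, s = 1 − 3·0 = 1, t = 0 − 3·1 = -3  (check: 694·1 + 206·(-3) = 76)
  q = 2: r = 54, s = 0 − 2·1 = -2, t = 1 − 2·(-3) = 7  (check: 694·(-2) + 206·7 = 54)
  q = 1: r = 22, s = 1 − 1·(-2) = 3, t = -3 − 1·7 = -10  (check: 694·3 + 206·(-10) = 22)
  q = 2: r = 10, s = -2 − 2·3 = -8, t = 7 − 2·(-10) = 27  (check: 694·(-8) + 206·27 = 10)
  q = 2: r = 2, s = 3 − 2·(-8) = 19, t = -10 − 2·27 = -64  (check: 694·19 + 206·(-64) = 2)
The row with r = 2 (the gcd) gives the Bezout coefficients s = 19, t = -64.
Result: 694 · (19) + 206 · (-64) = 2.

gcd(694, 206) = 2; s = 19, t = -64 (check: 694·19 + 206·(-64) = 2).


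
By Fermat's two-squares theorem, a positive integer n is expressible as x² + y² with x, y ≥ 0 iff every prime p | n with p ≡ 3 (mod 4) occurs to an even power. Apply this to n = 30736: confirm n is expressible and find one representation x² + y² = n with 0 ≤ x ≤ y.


Step 1: Factor n = 30736 = 2^4 · 17 · 113.
Step 2: Check the mod-4 condition on each prime factor: 2 = 2 (special); 17 ≡ 1 (mod 4), exponent 1; 113 ≡ 1 (mod 4), exponent 1.
All primes ≡ 3 (mod 4) appear to even exponent (or don't appear), so by the two-squares theorem n IS expressible as a sum of two squares.
Step 3: Build a representation. Group n = k² · m with k = 4 and m = 17 · 113 = 1921 (a product of primes ≡ 1 (mod 4)); a representation of m scales to one of n via (k·x)² + (k·y)² = k²(x² + y²). Each prime p ≡ 1 (mod 4) is itself a sum of two squares; find a² by testing p − a² for a perfect square:
  17: 17 − 1² = 16 = 4² ⇒ 17 = 1² + 4².
  113: 113 − 1² = 112, 113 − 2² = 109, 113 − 3² = 104, 113 − 4² = 97, 113 − 5² = 88, 113 − 6² = 77, 113 − 7² = 64 = 8² ⇒ 113 = 7² + 8².
  Combine using the Brahmagupta–Fibonacci identity (a² + b²)(c² + d²) = (ac − bd)² + (ad + bc)² = (ac + bd)² + (ad − bc)²:
  17 · 113 = 1921: from (1² + 4²)(7² + 8²), take (1·7 − 4·8, 1·8 + 4·7) = (7 − 32, 8 + 28) = (-25, 36); dropping signs (only squares matter) gives (25, 36); check 25² + 36² = 625 + 1296 = 1921 ✓.
  Scale by k = 4: (4·25, 4·36) = (100, 144).
Step 4: Order so x ≤ y and verify: 100² + 144² = 10000 + 20736 = 30736 = n. ✓

n = 30736 = 100² + 144² (one valid representation with x ≤ y).


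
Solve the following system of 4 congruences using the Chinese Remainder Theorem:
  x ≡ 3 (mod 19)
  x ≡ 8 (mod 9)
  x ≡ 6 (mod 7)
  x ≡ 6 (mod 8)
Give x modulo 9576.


Product of moduli M = 19 · 9 · 7 · 8 = 9576.
Merge one congruence at a time:
  Start: x ≡ 3 (mod 19).
  Combine with x ≡ 8 (mod 9); new modulus lcm = 171.
    Write x = 3 + 19·t and substitute into x ≡ 8 (mod 9): 19·t ≡ 8 − 3 = 5 (mod 9).
    Reduce coefficients mod 9: 1·t ≡ 5 (mod 9).
    So t ≡ 5 (mod 9).
    Then x = 3 + 19·5 = 98, valid modulo lcm(19, 9) = 171: x ≡ 98 (mod 171).
  Combine with x ≡ 6 (mod 7); new modulus lcm = 1197.
    Write x = 98 + 171·t and substitute into x ≡ 6 (mod 7): 171·t ≡ 6 − 98 = -92 (mod 7).
    Reduce coefficients mod 7: 3·t ≡ 6 (mod 7).
    The inverse of 3 mod 7 is 5 (since 3·5 = 15 = 2·7 + 1), so t ≡ 5·6 = 30 ≡ 2 (mod 7).
    Then x = 98 + 171·2 = 440, valid modulo lcm(171, 7) = 1197: x ≡ 440 (mod 1197).
  Combine with x ≡ 6 (mod 8); new modulus lcm = 9576.
    Write x = 440 + 1197·t and substitute into x ≡ 6 (mod 8): 1197·t ≡ 6 − 440 = -434 (mod 8).
    Reduce coefficients mod 8: 5·t ≡ 6 (mod 8).
    The inverse of 5 mod 8 is 5 (since 5·5 = 25 = 3·8 + 1), so t ≡ 5·6 = 30 ≡ 6 (mod 8).
    Then x = 440 + 1197·6 = 7622, valid modulo lcm(1197, 8) = 9576: x ≡ 7622 (mod 9576).
Verify against each original: 7622 mod 19 = 3, 7622 mod 9 = 8, 7622 mod 7 = 6, 7622 mod 8 = 6.

x ≡ 7622 (mod 9576).


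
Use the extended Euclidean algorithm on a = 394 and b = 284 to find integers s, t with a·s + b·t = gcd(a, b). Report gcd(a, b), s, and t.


Euclidean algorithm on (394, 284) — divide until remainder is 0:
  394 = 1 · 284 + 110
  284 = 2 · 110 + 64
  110 = 1 · 64 + 46
  64 = 1 · 46 + 18
  46 = 2 · 18 + 10
  18 = 1 · 10 + 8
  10 = 1 · 8 + 2
  8 = 4 · 2 + 0
gcd(394, 284) = 2.
Track Bezout coefficients alongside the remainders: start with r₀ = 394 = a·1 + b·0 (s = 1, t = 0) and r₁ = 284 = a·0 + b·1 (s = 0, t = 1); each new remainder r_{k+1} = r_{k-1} − q_k·r_k inherits s_{k+1} = s_{k-1} − q_k·s_k, t_{k+1} = t_{k-1} − q_k·t_k, so r_k = a·s_k + b·t_k at every step:
  q = 1: r = 110, s = 1 − 1·0 = 1, t = 0 − 1·1 = -1  (check: 394·1 + 284·(-1) = 110)
  q = 2: r = 64, s = 0 − 2·1 = -2, t = 1 − 2·(-1) = 3  (check: 394·(-2) + 284·3 = 64)
  q = 1: r = 46, s = 1 − 1·(-2) = 3, t = -1 − 1·3 = -4  (check: 394·3 + 284·(-4) = 46)
  q = 1: r = 18, s = -2 − 1·3 = -5, t = 3 − 1·(-4) = 7  (check: 394·(-5) + 284·7 = 18)
  q = 2: r = 10, s = 3 − 2·(-5) = 13, t = -4 − 2·7 = -18  (check: 394·13 + 284·(-18) = 10)
  q = 1: r = 8, s = -5 − 1·13 = -18, t = 7 − 1·(-18) = 25  (check: 394·(-18) + 284·25 = 8)
  q = 1: r = 2, s = 13 − 1·(-18) = 31, t = -18 − 1·25 = -43  (check: 394·31 + 284·(-43) = 2)
The row with r = 2 (the gcd) gives the Bezout coefficients s = 31, t = -43.
Result: 394 · (31) + 284 · (-43) = 2.

gcd(394, 284) = 2; s = 31, t = -43 (check: 394·31 + 284·(-43) = 2).


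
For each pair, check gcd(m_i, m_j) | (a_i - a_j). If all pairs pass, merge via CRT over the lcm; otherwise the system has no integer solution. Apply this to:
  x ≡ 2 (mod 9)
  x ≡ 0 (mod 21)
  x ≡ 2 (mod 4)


Moduli 9, 21, 4 are not pairwise coprime, so CRT works modulo lcm(m_i) when all pairwise compatibility conditions hold.
Pairwise compatibility: gcd(m_i, m_j) must divide a_i - a_j for every pair.
Merge one congruence at a time:
  Start: x ≡ 2 (mod 9).
  Combine with x ≡ 0 (mod 21): gcd(9, 21) = 3, and 0 - 2 = -2 is NOT divisible by 3.
    ⇒ system is inconsistent (no integer solution).

No solution (the system is inconsistent).


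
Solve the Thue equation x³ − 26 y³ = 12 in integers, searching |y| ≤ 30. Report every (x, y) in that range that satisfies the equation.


The equation is x³ - 26y³ = 12. For fixed y, x³ = 26·y³ + 12, so a solution requires the RHS to be a perfect cube.
Strategy: iterate y from -30 to 30, compute RHS = 26·y³ + 12, and check whether it is a (positive or negative) perfect cube.
Check small values of y:
  y = 0: RHS = 12 is not a perfect cube.
  y = 1: RHS = 38 is not a perfect cube.
  y = -1: RHS = -14 is not a perfect cube.
  y = 2: RHS = 220 is not a perfect cube.
  y = -2: RHS = -196 is not a perfect cube.
  y = 3: RHS = 714 is not a perfect cube.
  y = -3: RHS = -690 is not a perfect cube.
Continuing the search up to |y| = 30 finds no solutions either.
No (x, y) in the scanned range satisfies the equation.

No integer solutions with |y| ≤ 30.


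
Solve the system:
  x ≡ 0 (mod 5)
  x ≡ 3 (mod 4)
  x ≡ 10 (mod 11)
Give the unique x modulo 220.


Moduli 5, 4, 11 are pairwise coprime; by CRT there is a unique solution modulo M = 5 · 4 · 11 = 220.
Solve pairwise, accumulating the modulus:
  Start with x ≡ 0 (mod 5).
  Combine with x ≡ 3 (mod 4): since gcd(5, 4) = 1, we get a unique residue mod 20.
    Write x = 0 + 5·t and substitute into x ≡ 3 (mod 4): 5·t ≡ 3 − 0 = 3 (mod 4).
    Reduce coefficients mod 4: 1·t ≡ 3 (mod 4).
    So t ≡ 3 (mod 4).
    Then x = 0 + 5·3 = 15, valid modulo lcm(5, 4) = 20: x ≡ 15 (mod 20).
  Combine with x ≡ 10 (mod 11): since gcd(20, 11) = 1, we get a unique residue mod 220.
    Write x = 15 + 20·t and substitute into x ≡ 10 (mod 11): 20·t ≡ 10 − 15 = -5 (mod 11).
    Reduce coefficients mod 11: 9·t ≡ 6 (mod 11).
    The inverse of 9 mod 11 is 5 (since 9·5 = 45 = 4·11 + 1), so t ≡ 5·6 = 30 ≡ 8 (mod 11).
    Then x = 15 + 20·8 = 175, valid modulo lcm(20, 11) = 220: x ≡ 175 (mod 220).
Verify: 175 mod 5 = 0 ✓, 175 mod 4 = 3 ✓, 175 mod 11 = 10 ✓.

x ≡ 175 (mod 220).


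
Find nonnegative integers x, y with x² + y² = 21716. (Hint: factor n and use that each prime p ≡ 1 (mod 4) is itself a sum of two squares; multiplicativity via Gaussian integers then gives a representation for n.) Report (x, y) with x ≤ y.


Step 1: Factor n = 21716 = 2^2 · 61 · 89.
Step 2: Check the mod-4 condition on each prime factor: 2 = 2 (special); 61 ≡ 1 (mod 4), exponent 1; 89 ≡ 1 (mod 4), exponent 1.
All primes ≡ 3 (mod 4) appear to even exponent (or don't appear), so by the two-squares theorem n IS expressible as a sum of two squares.
Step 3: Build a representation. Group n = k² · m with k = 2 and m = 61 · 89 = 5429 (a product of primes ≡ 1 (mod 4)); a representation of m scales to one of n via (k·x)² + (k·y)² = k²(x² + y²). Each prime p ≡ 1 (mod 4) is itself a sum of two squares; find a² by testing p − a² for a perfect square:
  61: 61 − 1² = 60, 61 − 2² = 57, 61 − 3² = 52, 61 − 4² = 45, 61 − 5² = 36 = 6² ⇒ 61 = 5² + 6².
  89: 89 − 1² = 88, 89 − 2² = 85, 89 − 3² = 80, 89 − 4² = 73, 89 − 5² = 64 = 8² ⇒ 89 = 5² + 8².
  Combine using the Brahmagupta–Fibonacci identity (a² + b²)(c² + d²) = (ac − bd)² + (ad + bc)² = (ac + bd)² + (ad − bc)²:
  61 · 89 = 5429: from (5² + 6²)(5² + 8²), take (5·5 − 6·8, 5·8 + 6·5) = (25 − 48, 40 + 30) = (-23, 70); dropping signs (only squares matter) gives (23, 70); check 23² + 70² = 529 + 4900 = 5429 ✓.
  Scale by k = 2: (2·23, 2·70) = (46, 140).
Step 4: Order so x ≤ y and verify: 46² + 140² = 2116 + 19600 = 21716 = n. ✓

n = 21716 = 46² + 140² (one valid representation with x ≤ y).


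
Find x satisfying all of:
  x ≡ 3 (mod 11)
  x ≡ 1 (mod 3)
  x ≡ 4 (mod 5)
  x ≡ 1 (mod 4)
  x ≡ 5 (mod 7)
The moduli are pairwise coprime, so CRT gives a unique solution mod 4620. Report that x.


Product of moduli M = 11 · 3 · 5 · 4 · 7 = 4620.
Merge one congruence at a time:
  Start: x ≡ 3 (mod 11).
  Combine with x ≡ 1 (mod 3); new modulus lcm = 33.
    Write x = 3 + 11·t and substitute into x ≡ 1 (mod 3): 11·t ≡ 1 − 3 = -2 (mod 3).
    Reduce coefficients mod 3: 2·t ≡ 1 (mod 3).
    The inverse of 2 mod 3 is 2 (since 2·2 = 4 = 1·3 + 1), so t ≡ 2·1 = 2 ≡ 2 (mod 3).
    Then x = 3 + 11·2 = 25, valid modulo lcm(11, 3) = 33: x ≡ 25 (mod 33).
  Combine with x ≡ 4 (mod 5); new modulus lcm = 165.
    Write x = 25 + 33·t and substitute into x ≡ 4 (mod 5): 33·t ≡ 4 − 25 = -21 (mod 5).
    Reduce coefficients mod 5: 3·t ≡ 4 (mod 5).
    The inverse of 3 mod 5 is 2 (since 3·2 = 6 = 1·5 + 1), so t ≡ 2·4 = 8 ≡ 3 (mod 5).
    Then x = 25 + 33·3 = 124, valid modulo lcm(33, 5) = 165: x ≡ 124 (mod 165).
  Combine with x ≡ 1 (mod 4); new modulus lcm = 660.
    Write x = 124 + 165·t and substitute into x ≡ 1 (mod 4): 165·t ≡ 1 − 124 = -123 (mod 4).
    Reduce coefficients mod 4: 1·t ≡ 1 (mod 4).
    So t ≡ 1 (mod 4).
    Then x = 124 + 165·1 = 289, valid modulo lcm(165, 4) = 660: x ≡ 289 (mod 660).
  Combine with x ≡ 5 (mod 7); new modulus lcm = 4620.
    Write x = 289 + 660·t and substitute into x ≡ 5 (mod 7): 660·t ≡ 5 − 289 = -284 (mod 7).
    Reduce coefficients mod 7: 2·t ≡ 3 (mod 7).
    The inverse of 2 mod 7 is 4 (since 2·4 = 8 = 1·7 + 1), so t ≡ 4·3 = 12 ≡ 5 (mod 7).
    Then x = 289 + 660·5 = 3589, valid modulo lcm(660, 7) = 4620: x ≡ 3589 (mod 4620).
Verify against each original: 3589 mod 11 = 3, 3589 mod 3 = 1, 3589 mod 5 = 4, 3589 mod 4 = 1, 3589 mod 7 = 5.

x ≡ 3589 (mod 4620).


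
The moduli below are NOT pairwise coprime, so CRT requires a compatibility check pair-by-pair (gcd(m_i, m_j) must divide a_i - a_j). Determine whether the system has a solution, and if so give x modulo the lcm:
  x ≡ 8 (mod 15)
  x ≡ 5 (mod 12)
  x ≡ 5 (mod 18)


Moduli 15, 12, 18 are not pairwise coprime, so CRT works modulo lcm(m_i) when all pairwise compatibility conditions hold.
Pairwise compatibility: gcd(m_i, m_j) must divide a_i - a_j for every pair.
Merge one congruence at a time:
  Start: x ≡ 8 (mod 15).
  Combine with x ≡ 5 (mod 12): gcd(15, 12) = 3; 5 - 8 = -3, which IS divisible by 3, so compatible.
    Write x = 8 + 15·t and substitute into x ≡ 5 (mod 12): 15·t ≡ 5 − 8 = -3 (mod 12).
    Divide the congruence (and modulus) by g = 3: 5·t ≡ -1 (mod 4).
    Reduce coefficients mod 4: 1·t ≡ 3 (mod 4).
    So t ≡ 3 (mod 4).
    Then x = 8 + 15·3 = 53, valid modulo lcm(15, 12) = 60: x ≡ 53 (mod 60).
  Combine with x ≡ 5 (mod 18): gcd(60, 18) = 6; 5 - 53 = -48, which IS divisible by 6, so compatible.
    Write x = 53 + 60·t and substitute into x ≡ 5 (mod 18): 60·t ≡ 5 − 53 = -48 (mod 18).
    Divide the congruence (and modulus) by g = 6: 10·t ≡ -8 (mod 3).
    Reduce coefficients mod 3: 1·t ≡ 1 (mod 3).
    So t ≡ 1 (mod 3).
    Then x = 53 + 60·1 = 113, valid modulo lcm(60, 18) = 180: x ≡ 113 (mod 180).
Verify: 113 mod 15 = 8, 113 mod 12 = 5, 113 mod 18 = 5.

x ≡ 113 (mod 180).


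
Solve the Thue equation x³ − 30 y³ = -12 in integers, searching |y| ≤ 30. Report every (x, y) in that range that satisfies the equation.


The equation is x³ - 30y³ = -12. For fixed y, x³ = 30·y³ − 12, so a solution requires the RHS to be a perfect cube.
Strategy: iterate y from -30 to 30, compute RHS = 30·y³ − 12, and check whether it is a (positive or negative) perfect cube.
Check small values of y:
  y = 0: RHS = -12 is not a perfect cube.
  y = 1: RHS = 18 is not a perfect cube.
  y = -1: RHS = -42 is not a perfect cube.
  y = 2: RHS = 228 is not a perfect cube.
  y = -2: RHS = -252 is not a perfect cube.
  y = 3: RHS = 798 is not a perfect cube.
  y = -3: RHS = -822 is not a perfect cube.
Continuing the search up to |y| = 30 finds no solutions either.
No (x, y) in the scanned range satisfies the equation.

No integer solutions with |y| ≤ 30.


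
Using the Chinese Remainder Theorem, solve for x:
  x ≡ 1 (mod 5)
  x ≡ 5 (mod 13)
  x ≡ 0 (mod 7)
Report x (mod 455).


Moduli 5, 13, 7 are pairwise coprime; by CRT there is a unique solution modulo M = 5 · 13 · 7 = 455.
Solve pairwise, accumulating the modulus:
  Start with x ≡ 1 (mod 5).
  Combine with x ≡ 5 (mod 13): since gcd(5, 13) = 1, we get a unique residue mod 65.
    Write x = 1 + 5·t and substitute into x ≡ 5 (mod 13): 5·t ≡ 5 − 1 = 4 (mod 13).
    The inverse of 5 mod 13 is 8 (since 5·8 = 40 = 3·13 + 1), so t ≡ 8·4 = 32 ≡ 6 (mod 13).
    Then x = 1 + 5·6 = 31, valid modulo lcm(5, 13) = 65: x ≡ 31 (mod 65).
  Combine with x ≡ 0 (mod 7): since gcd(65, 7) = 1, we get a unique residue mod 455.
    Write x = 31 + 65·t and substitute into x ≡ 0 (mod 7): 65·t ≡ 0 − 31 = -31 (mod 7).
    Reduce coefficients mod 7: 2·t ≡ 4 (mod 7).
    The inverse of 2 mod 7 is 4 (since 2·4 = 8 = 1·7 + 1), so t ≡ 4·4 = 16 ≡ 2 (mod 7).
    Then x = 31 + 65·2 = 161, valid modulo lcm(65, 7) = 455: x ≡ 161 (mod 455).
Verify: 161 mod 5 = 1 ✓, 161 mod 13 = 5 ✓, 161 mod 7 = 0 ✓.

x ≡ 161 (mod 455).


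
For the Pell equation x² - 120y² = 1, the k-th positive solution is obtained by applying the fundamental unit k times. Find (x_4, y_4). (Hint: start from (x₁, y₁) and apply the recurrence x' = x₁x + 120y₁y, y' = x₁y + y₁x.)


Step 1: Find the fundamental solution (x₁, y₁) of x² - 120y² = 1.
  Expand √120 as a continued fraction. a₀ = ⌊√120⌋ = 10; iterate m_{k+1} = d_k·a_k − m_k, d_{k+1} = (120 − m_{k+1}²)/d_k, a_{k+1} = ⌊(a₀ + m_{k+1})/d_{k+1}⌋ (starting m₀ = 0, d₀ = 1), with convergents p_k = a_k·p_{k-1} + p_{k-2}, q_k = a_k·q_{k-1} + q_{k-2} (p₋₁ = 1, q₋₁ = 0):
  k = 0: a₀ = 10; p₀/q₀ = 10/1; p₀² − 120·q₀² = 100 − 120 = -20.
  k = 1: m = 10, d = 20, a = ⌊(10 + 10)/20⌋ = 1; p/q = (1·10 + 1)/(1·1 + 0) = 11/1; p² − 120·q² = 121 − 120 = 1.
  The first convergent with p² − 120·q² = 1 gives the fundamental solution (x₁, y₁) = (11, 1).
Step 2: Apply the recurrence (x_{n+1}, y_{n+1}) = (x₁x_n + 120y₁y_n, x₁y_n + y₁x_n) repeatedly.
  From (x_1, y_1) = (11, 1): x_2 = 11·11 + 120·1·1 = 241; y_2 = 11·1 + 1·11 = 22.
  From (x_2, y_2) = (241, 22): x_3 = 11·241 + 120·1·22 = 5291; y_3 = 11·22 + 1·241 = 483.
  From (x_3, y_3) = (5291, 483): x_4 = 11·5291 + 120·1·483 = 116161; y_4 = 11·483 + 1·5291 = 10604.
Step 3: Verify x_4² - 120·y_4² = 13493377921 - 13493377920 = 1 (should be 1). ✓

(x_1, y_1) = (11, 1); (x_4, y_4) = (116161, 10604).


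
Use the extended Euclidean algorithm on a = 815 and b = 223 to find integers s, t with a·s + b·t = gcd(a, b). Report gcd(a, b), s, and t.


Euclidean algorithm on (815, 223) — divide until remainder is 0:
  815 = 3 · 223 + 146
  223 = 1 · 146 + 77
  146 = 1 · 77 + 69
  77 = 1 · 69 + 8
  69 = 8 · 8 + 5
  8 = 1 · 5 + 3
  5 = 1 · 3 + 2
  3 = 1 · 2 + 1
  2 = 2 · 1 + 0
gcd(815, 223) = 1.
Track Bezout coefficients alongside the remainders: start with r₀ = 815 = a·1 + b·0 (s = 1, t = 0) and r₁ = 223 = a·0 + b·1 (s = 0, t = 1); each new remainder r_{k+1} = r_{k-1} − q_k·r_k inherits s_{k+1} = s_{k-1} − q_k·s_k, t_{k+1} = t_{k-1} − q_k·t_k, so r_k = a·s_k + b·t_k at every step:
  q = 3: r = 146, s = 1 − 3·0 = 1, t = 0 − 3·1 = -3  (check: 815·1 + 223·(-3) = 146)
  q = 1: r = 77, s = 0 − 1·1 = -1, t = 1 − 1·(-3) = 4  (check: 815·(-1) + 223·4 = 77)
  q = 1: r = 69, s = 1 − 1·(-1) = 2, t = -3 − 1·4 = -7  (check: 815·2 + 223·(-7) = 69)
  q = 1: r = 8, s = -1 − 1·2 = -3, t = 4 − 1·(-7) = 11  (check: 815·(-3) + 223·11 = 8)
  q = 8: r = 5, s = 2 − 8·(-3) = 26, t = -7 − 8·11 = -95  (check: 815·26 + 223·(-95) = 5)
  q = 1: r = 3, s = -3 − 1·26 = -29, t = 11 − 1·(-95) = 106  (check: 815·(-29) + 223·106 = 3)
  q = 1: r = 2, s = 26 − 1·(-29) = 55, t = -95 − 1·106 = -201  (check: 815·55 + 223·(-201) = 2)
  q = 1: r = 1, s = -29 − 1·55 = -84, t = 106 − 1·(-201) = 307  (check: 815·(-84) + 223·307 = 1)
The row with r = 1 (the gcd) gives the Bezout coefficients s = -84, t = 307.
Result: 815 · (-84) + 223 · (307) = 1.

gcd(815, 223) = 1; s = -84, t = 307 (check: 815·(-84) + 223·307 = 1).
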